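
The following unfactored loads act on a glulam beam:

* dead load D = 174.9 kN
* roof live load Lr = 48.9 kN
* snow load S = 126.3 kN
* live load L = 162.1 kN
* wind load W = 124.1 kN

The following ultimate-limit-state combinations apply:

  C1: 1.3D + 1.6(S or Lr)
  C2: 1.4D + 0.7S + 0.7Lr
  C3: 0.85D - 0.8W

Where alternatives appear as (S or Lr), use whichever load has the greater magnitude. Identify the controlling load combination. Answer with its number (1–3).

(S or Lr) → S = 126.3 kN.
C1: 1.3(174.9) + 1.6(126.3) = 227.4 + 202.1 = 429.5
C2: 1.4(174.9) + 0.7(126.3) + 0.7(48.9) = 244.9 + 88.4 + 34.2 = 367.5
C3: 0.85(174.9) - 0.8(124.1) = 148.7 - 99.3 = 49.4
The largest value is 429.5 kN from combination 1.

Combination 1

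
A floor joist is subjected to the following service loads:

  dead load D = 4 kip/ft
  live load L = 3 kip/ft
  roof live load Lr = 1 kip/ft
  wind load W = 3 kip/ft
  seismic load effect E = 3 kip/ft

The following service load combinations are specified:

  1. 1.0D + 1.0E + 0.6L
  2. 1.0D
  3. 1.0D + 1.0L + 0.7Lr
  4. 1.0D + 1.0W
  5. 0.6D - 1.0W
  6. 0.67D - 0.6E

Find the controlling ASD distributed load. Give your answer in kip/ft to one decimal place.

8.8 kip/ft

1. 1.0(4) + 1.0(3) + 0.6(3) = 4.0 + 3.0 + 1.8 = 8.8
2. 1.0(4) = 4.0
3. 1.0(4) + 1.0(3) + 0.7(1) = 4.0 + 3.0 + 0.7 = 7.7
4. 1.0(4) + 1.0(3) = 4.0 + 3.0 = 7.0
5. 0.6(4) - 1.0(3) = 2.4 - 3.0 = -0.6
6. 0.67(4) - 0.6(3) = 2.7 - 1.8 = 0.9
Maximum is from combination 1.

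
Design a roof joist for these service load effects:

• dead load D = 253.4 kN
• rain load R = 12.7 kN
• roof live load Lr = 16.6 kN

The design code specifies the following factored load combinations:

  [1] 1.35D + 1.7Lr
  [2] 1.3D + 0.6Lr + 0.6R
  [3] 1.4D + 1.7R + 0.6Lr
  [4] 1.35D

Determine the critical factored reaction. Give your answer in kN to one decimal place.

[1] 1.35(253.4) + 1.7(16.6) = 370.3
[2] 1.3(253.4) + 0.6(16.6) + 0.6(12.7) = 347.0
[3] 1.4(253.4) + 1.7(12.7) + 0.6(16.6) = 386.3
[4] 1.35(253.4) = 342.1
The controlling combination is 3, giving 386.3 kN.

386.3 kN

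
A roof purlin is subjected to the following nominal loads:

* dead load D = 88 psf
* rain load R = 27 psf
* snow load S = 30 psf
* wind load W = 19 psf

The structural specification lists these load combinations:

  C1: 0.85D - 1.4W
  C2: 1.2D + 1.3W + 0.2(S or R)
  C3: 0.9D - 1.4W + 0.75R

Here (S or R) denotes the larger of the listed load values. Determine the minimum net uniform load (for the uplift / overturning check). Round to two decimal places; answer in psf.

(S or R) → S = 30 psf.
C1: 0.85(88) - 1.4(19) = 74.80 - 26.60 = 48.20
C2: 1.2(88) + 1.3(19) + 0.2(30) = 105.60 + 24.70 + 6.00 = 136.30
C3: 0.9(88) - 1.4(19) + 0.75(27) = 79.20 - 26.60 + 20.25 = 72.85
Combination 1 gives the minimum: 48.20 psf.

48.20 psf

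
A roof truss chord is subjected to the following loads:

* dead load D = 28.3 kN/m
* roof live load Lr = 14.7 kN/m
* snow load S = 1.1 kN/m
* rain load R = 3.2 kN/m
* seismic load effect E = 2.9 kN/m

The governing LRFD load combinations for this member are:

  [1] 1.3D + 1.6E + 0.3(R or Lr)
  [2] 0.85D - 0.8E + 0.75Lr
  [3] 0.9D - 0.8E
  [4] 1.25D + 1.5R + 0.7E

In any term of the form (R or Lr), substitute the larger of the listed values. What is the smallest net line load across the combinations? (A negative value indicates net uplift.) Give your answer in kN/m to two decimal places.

23.15 kN/m

(R or Lr) → Lr = 14.7 kN/m.
[1] 1.3(28.3) + 1.6(2.9) + 0.3(14.7) = 36.79 + 4.64 + 4.41 = 45.84
[2] 0.85(28.3) - 0.8(2.9) + 0.75(14.7) = 32.76
[3] 0.9(28.3) - 0.8(2.9) = 25.47 - 2.32 = 23.15
[4] 1.25(28.3) + 1.5(3.2) + 0.7(2.9) = 35.38 + 4.80 + 2.03 = 42.21
Combination 3 gives the minimum: 23.15 kN/m.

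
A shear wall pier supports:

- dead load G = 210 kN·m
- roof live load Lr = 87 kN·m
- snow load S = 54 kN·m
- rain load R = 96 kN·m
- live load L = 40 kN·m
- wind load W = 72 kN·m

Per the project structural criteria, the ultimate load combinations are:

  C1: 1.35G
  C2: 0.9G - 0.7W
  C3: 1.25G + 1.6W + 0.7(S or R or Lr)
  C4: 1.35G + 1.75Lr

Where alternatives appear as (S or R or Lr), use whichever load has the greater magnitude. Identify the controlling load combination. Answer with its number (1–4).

(S or R or Lr) → R = 96 kN·m.
C1: 1.35(210) = 283.50
C2: 0.9(210) - 0.7(72) = 189.00 - 50.40 = 138.60
C3: 1.25(210) + 1.6(72) + 0.7(96) = 262.50 + 115.20 + 67.20 = 444.90
C4: 1.35(210) + 1.75(87) = 283.50 + 152.25 = 435.75
The largest value is 444.90 kN·m from combination 3.

Combination 3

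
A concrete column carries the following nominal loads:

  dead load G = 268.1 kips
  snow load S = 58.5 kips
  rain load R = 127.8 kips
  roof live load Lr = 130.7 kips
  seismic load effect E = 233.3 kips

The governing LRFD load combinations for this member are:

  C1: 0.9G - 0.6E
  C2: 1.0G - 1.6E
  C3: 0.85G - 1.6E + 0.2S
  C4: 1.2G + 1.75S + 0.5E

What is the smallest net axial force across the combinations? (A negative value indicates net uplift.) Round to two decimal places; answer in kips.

C1: 0.9(268.1) - 0.6(233.3) = 241.29 - 139.98 = 101.31
C2: 1.0(268.1) - 1.6(233.3) = 268.10 - 373.28 = -105.18
C3: 0.85(268.1) - 1.6(233.3) + 0.2(58.5) = -133.70
C4: 1.2(268.1) + 1.75(58.5) + 0.5(233.3) = 321.72 + 102.38 + 116.65 = 540.75
Combination 3 gives the minimum: -133.70 kips.

-133.70 kips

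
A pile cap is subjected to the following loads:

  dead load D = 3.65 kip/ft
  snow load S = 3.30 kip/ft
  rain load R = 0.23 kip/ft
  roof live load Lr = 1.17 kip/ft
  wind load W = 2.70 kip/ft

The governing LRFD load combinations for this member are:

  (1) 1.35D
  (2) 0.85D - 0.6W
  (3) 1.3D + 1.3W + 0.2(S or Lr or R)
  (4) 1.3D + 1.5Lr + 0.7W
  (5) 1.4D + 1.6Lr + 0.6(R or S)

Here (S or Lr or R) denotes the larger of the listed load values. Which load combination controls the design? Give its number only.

Combination 5

(S or Lr or R) → S = 3.30 kip/ft; (R or S) → S = 3.30 kip/ft.
(1) 1.35(3.65) = 4.93
(2) 0.85(3.65) - 0.6(2.70) = 3.10 - 1.62 = 1.48
(3) 1.3(3.65) + 1.3(2.70) + 0.2(3.30) = 4.75 + 3.51 + 0.66 = 8.92
(4) 1.3(3.65) + 1.5(1.17) + 0.7(2.70) = 8.39
(5) 1.4(3.65) + 1.6(1.17) + 0.6(3.30) = 5.11 + 1.87 + 1.98 = 8.96
The largest value is 8.96 kip/ft from combination 5.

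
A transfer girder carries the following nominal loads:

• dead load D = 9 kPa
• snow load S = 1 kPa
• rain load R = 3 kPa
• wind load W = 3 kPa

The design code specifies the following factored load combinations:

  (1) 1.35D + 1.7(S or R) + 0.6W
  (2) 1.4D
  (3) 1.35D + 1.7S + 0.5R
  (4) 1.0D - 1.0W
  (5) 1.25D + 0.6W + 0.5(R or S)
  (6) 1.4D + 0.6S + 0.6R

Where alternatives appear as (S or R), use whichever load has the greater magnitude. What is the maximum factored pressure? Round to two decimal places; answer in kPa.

19.05 kPa

(S or R) → R = 3 kPa; (R or S) → R = 3 kPa.
(1) 1.35(9) + 1.7(3) + 0.6(3) = 12.15 + 5.10 + 1.80 = 19.05
(2) 1.4(9) = 12.60
(3) 1.35(9) + 1.7(1) + 0.5(3) = 12.15 + 1.70 + 1.50 = 15.35
(4) 1.0(9) - 1.0(3) = 9.00 - 3.00 = 6.00
(5) 1.25(9) + 0.6(3) + 0.5(3) = 11.25 + 1.80 + 1.50 = 14.55
(6) 1.4(9) + 0.6(1) + 0.6(3) = 12.60 + 0.60 + 1.80 = 15.00
Maximum is from combination 1.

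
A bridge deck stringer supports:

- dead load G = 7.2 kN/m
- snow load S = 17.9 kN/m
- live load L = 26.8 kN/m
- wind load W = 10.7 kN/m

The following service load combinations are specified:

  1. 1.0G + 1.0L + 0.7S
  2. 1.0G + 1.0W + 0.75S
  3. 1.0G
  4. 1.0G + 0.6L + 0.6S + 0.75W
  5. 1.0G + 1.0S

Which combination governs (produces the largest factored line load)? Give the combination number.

1. 1.0(7.2) + 1.0(26.8) + 0.7(17.9) = 7.2 + 26.8 + 12.5 = 46.5
2. 1.0(7.2) + 1.0(10.7) + 0.75(17.9) = 7.2 + 10.7 + 13.4 = 31.3
3. 1.0(7.2) = 7.2
4. 1.0(7.2) + 0.6(26.8) + 0.6(17.9) + 0.75(10.7) = 7.2 + 16.1 + 10.7 + 8.0 = 42.0
5. 1.0(7.2) + 1.0(17.9) = 7.2 + 17.9 = 25.1
The largest value is 46.5 kN/m from combination 1.

Combination 1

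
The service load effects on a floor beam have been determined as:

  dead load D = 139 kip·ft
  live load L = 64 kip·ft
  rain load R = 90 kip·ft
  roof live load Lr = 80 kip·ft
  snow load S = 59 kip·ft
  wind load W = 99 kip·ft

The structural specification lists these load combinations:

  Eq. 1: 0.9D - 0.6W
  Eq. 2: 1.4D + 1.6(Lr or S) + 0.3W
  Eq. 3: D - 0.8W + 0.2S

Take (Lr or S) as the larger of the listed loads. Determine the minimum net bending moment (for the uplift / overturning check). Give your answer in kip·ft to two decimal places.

65.70 kip·ft

(Lr or S) → Lr = 80 kip·ft.
Eq. 1: 0.9(139) - 0.6(99) = 65.70
Eq. 2: 1.4(139) + 1.6(80) + 0.3(99) = 352.30
Eq. 3: 1.0(139) - 0.8(99) + 0.2(59) = 71.60
Combination 1 gives the minimum: 65.70 kip·ft.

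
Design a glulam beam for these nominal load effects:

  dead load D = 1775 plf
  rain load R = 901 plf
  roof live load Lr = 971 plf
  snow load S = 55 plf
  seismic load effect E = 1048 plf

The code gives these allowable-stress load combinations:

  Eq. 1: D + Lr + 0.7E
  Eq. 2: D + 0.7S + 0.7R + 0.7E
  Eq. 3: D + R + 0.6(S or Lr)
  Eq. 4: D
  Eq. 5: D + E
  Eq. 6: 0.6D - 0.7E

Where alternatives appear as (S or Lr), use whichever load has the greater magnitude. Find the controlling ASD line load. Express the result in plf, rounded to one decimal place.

(S or Lr) → Lr = 971 plf.
Eq. 1: 1.0(1775) + 1.0(971) + 0.7(1048) = 1775.0 + 971.0 + 733.6 = 3479.6
Eq. 2: 1.0(1775) + 0.7(55) + 0.7(901) + 0.7(1048) = 1775.0 + 38.5 + 630.7 + 733.6 = 3177.8
Eq. 3: 1.0(1775) + 1.0(901) + 0.6(971) = 1775.0 + 901.0 + 582.6 = 3258.6
Eq. 4: 1.0(1775) = 1775.0
Eq. 5: 1.0(1775) + 1.0(1048) = 1775.0 + 1048.0 = 2823.0
Eq. 6: 0.6(1775) - 0.7(1048) = 1065.0 - 733.6 = 331.4
The controlling combination is 1, giving 3479.6 plf.

3479.6 plf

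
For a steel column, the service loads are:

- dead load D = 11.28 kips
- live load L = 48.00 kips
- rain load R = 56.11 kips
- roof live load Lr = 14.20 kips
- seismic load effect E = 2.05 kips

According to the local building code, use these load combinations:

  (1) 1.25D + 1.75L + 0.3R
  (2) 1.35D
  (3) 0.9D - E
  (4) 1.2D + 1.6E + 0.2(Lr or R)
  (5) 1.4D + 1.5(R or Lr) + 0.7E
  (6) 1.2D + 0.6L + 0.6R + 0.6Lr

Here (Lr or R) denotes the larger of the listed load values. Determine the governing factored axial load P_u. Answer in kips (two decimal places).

114.93 kips

(Lr or R) → R = 56.11 kips; (R or Lr) → R = 56.11 kips.
(1) 1.25(11.28) + 1.75(48.00) + 0.3(56.11) = 14.10 + 84.00 + 16.83 = 114.93
(2) 1.35(11.28) = 15.23
(3) 0.9(11.28) - 1.0(2.05) = 10.15 - 2.05 = 8.10
(4) 1.2(11.28) + 1.6(2.05) + 0.2(56.11) = 13.54 + 3.28 + 11.22 = 28.04
(5) 1.4(11.28) + 1.5(56.11) + 0.7(2.05) = 101.39
(6) 1.2(11.28) + 0.6(48.00) + 0.6(56.11) + 0.6(14.20) = 84.52
The controlling combination is 1, giving 114.93 kips.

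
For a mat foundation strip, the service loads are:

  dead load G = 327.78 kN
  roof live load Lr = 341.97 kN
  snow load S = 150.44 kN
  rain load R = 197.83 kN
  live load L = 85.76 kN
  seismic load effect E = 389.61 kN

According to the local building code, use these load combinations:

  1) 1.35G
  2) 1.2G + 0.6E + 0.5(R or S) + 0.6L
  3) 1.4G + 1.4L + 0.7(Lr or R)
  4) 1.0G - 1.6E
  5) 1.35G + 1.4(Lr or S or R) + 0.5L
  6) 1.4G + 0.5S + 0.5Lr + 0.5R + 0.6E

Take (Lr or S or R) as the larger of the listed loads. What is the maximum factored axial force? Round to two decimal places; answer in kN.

1037.78 kN

(R or S) → R = 197.83 kN; (Lr or R) → Lr = 341.97 kN; (Lr or S or R) → Lr = 341.97 kN.
1) 1.35(327.78) = 442.50
2) 1.2(327.78) + 0.6(389.61) + 0.5(197.83) + 0.6(85.76) = 777.47
3) 1.4(327.78) + 1.4(85.76) + 0.7(341.97) = 818.34
4) 1.0(327.78) - 1.6(389.61) = -295.60
5) 1.35(327.78) + 1.4(341.97) + 0.5(85.76) = 964.14
6) 1.4(327.78) + 0.5(150.44) + 0.5(341.97) + 0.5(197.83) + 0.6(389.61) = 1037.78
Maximum is from combination 6.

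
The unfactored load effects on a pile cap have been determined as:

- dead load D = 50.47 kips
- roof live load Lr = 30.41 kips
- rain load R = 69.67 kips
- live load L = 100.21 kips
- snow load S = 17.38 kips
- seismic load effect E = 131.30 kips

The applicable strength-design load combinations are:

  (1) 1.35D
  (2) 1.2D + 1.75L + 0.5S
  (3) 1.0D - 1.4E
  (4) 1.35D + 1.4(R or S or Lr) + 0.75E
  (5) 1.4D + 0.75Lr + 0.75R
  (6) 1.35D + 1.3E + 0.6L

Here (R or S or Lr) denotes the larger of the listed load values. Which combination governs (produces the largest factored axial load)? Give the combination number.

Combination 6

(R or S or Lr) → R = 69.67 kips.
(1) 1.35(50.47) = 68.13
(2) 1.2(50.47) + 1.75(100.21) + 0.5(17.38) = 60.56 + 175.37 + 8.69 = 244.62
(3) 1.0(50.47) - 1.4(131.30) = 50.47 - 183.82 = -133.35
(4) 1.35(50.47) + 1.4(69.67) + 0.75(131.30) = 68.13 + 97.54 + 98.48 = 264.15
(5) 1.4(50.47) + 0.75(30.41) + 0.75(69.67) = 70.66 + 22.81 + 52.25 = 145.72
(6) 1.35(50.47) + 1.3(131.30) + 0.6(100.21) = 68.13 + 170.69 + 60.13 = 298.95
The largest value is 298.95 kips from combination 6.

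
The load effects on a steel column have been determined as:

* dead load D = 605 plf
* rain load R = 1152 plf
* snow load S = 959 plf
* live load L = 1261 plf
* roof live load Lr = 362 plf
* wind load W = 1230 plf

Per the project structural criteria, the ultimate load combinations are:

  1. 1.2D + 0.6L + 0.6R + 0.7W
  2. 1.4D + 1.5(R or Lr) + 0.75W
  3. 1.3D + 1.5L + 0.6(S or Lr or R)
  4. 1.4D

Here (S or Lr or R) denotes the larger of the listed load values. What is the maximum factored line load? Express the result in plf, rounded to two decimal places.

(R or Lr) → R = 1152 plf; (S or Lr or R) → R = 1152 plf.
1. 1.2(605) + 0.6(1261) + 0.6(1152) + 0.7(1230) = 726.00 + 756.60 + 691.20 + 861.00 = 3034.80
2. 1.4(605) + 1.5(1152) + 0.75(1230) = 847.00 + 1728.00 + 922.50 = 3497.50
3. 1.3(605) + 1.5(1261) + 0.6(1152) = 786.50 + 1891.50 + 691.20 = 3369.20
4. 1.4(605) = 847.00
Combination 2 governs: w_u = 3497.50 plf.

3497.50 plf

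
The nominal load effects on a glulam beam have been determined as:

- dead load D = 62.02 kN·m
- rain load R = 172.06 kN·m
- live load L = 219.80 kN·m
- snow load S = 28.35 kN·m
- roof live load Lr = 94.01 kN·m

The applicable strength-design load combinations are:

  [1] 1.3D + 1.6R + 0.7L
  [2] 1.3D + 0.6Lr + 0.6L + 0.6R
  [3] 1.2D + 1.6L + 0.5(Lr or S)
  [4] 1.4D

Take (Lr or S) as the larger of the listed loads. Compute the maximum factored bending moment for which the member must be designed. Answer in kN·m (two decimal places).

509.78 kN·m

(Lr or S) → Lr = 94.01 kN·m.
[1] 1.3(62.02) + 1.6(172.06) + 0.7(219.80) = 509.78
[2] 1.3(62.02) + 0.6(94.01) + 0.6(219.80) + 0.6(172.06) = 372.15
[3] 1.2(62.02) + 1.6(219.80) + 0.5(94.01) = 74.42 + 351.68 + 47.01 = 473.11
[4] 1.4(62.02) = 86.83
Maximum is from combination 1.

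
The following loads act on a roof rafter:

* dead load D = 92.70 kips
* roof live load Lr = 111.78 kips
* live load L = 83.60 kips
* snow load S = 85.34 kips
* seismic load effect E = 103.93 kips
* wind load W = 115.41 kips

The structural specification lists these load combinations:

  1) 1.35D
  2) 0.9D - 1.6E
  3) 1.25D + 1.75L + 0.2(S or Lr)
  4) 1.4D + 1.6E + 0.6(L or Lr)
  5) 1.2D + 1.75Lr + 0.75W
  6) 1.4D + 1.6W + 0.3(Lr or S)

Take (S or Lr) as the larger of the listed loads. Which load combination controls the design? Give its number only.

(S or Lr) → Lr = 111.78 kips; (L or Lr) → Lr = 111.78 kips; (Lr or S) → Lr = 111.78 kips.
1) 1.35(92.70) = 125.15
2) 0.9(92.70) - 1.6(103.93) = 83.43 - 166.29 = -82.86
3) 1.25(92.70) + 1.75(83.60) + 0.2(111.78) = 284.53
4) 1.4(92.70) + 1.6(103.93) + 0.6(111.78) = 129.78 + 166.29 + 67.07 = 363.14
5) 1.2(92.70) + 1.75(111.78) + 0.75(115.41) = 393.41
6) 1.4(92.70) + 1.6(115.41) + 0.3(111.78) = 129.78 + 184.66 + 33.53 = 347.97
The largest value is 393.41 kips from combination 5.

Combination 5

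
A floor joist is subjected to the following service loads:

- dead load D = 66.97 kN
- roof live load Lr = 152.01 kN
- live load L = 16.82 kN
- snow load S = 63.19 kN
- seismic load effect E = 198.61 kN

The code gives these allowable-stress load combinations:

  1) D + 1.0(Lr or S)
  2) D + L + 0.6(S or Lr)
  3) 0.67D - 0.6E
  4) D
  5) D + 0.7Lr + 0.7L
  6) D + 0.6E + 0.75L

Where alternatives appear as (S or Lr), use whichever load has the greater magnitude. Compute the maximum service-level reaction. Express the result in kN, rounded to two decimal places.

218.98 kN

(Lr or S) → Lr = 152.01 kN; (S or Lr) → Lr = 152.01 kN.
1) 1.0(66.97) + 1.0(152.01) = 66.97 + 152.01 = 218.98
2) 1.0(66.97) + 1.0(16.82) + 0.6(152.01) = 66.97 + 16.82 + 91.21 = 175.00
3) 0.67(66.97) - 0.6(198.61) = 44.87 - 119.17 = -74.30
4) 1.0(66.97) = 66.97
5) 1.0(66.97) + 0.7(152.01) + 0.7(16.82) = 66.97 + 106.41 + 11.77 = 185.15
6) 1.0(66.97) + 0.6(198.61) + 0.75(16.82) = 198.75
Combination 1 governs: V = 218.98 kN.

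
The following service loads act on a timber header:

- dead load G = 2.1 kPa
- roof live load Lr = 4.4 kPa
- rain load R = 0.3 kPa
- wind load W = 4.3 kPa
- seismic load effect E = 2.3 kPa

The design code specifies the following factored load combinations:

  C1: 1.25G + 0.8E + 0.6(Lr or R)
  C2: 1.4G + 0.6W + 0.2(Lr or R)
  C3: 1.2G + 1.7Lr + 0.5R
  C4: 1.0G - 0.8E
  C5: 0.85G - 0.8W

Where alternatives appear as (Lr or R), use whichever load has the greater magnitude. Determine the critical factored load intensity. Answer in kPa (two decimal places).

10.15 kPa

(Lr or R) → Lr = 4.4 kPa.
C1: 1.25(2.1) + 0.8(2.3) + 0.6(4.4) = 7.11
C2: 1.4(2.1) + 0.6(4.3) + 0.2(4.4) = 6.40
C3: 1.2(2.1) + 1.7(4.4) + 0.5(0.3) = 10.15
C4: 1.0(2.1) - 0.8(2.3) = 0.26
C5: 0.85(2.1) - 0.8(4.3) = -1.66
The controlling combination is 3, giving 10.15 kPa.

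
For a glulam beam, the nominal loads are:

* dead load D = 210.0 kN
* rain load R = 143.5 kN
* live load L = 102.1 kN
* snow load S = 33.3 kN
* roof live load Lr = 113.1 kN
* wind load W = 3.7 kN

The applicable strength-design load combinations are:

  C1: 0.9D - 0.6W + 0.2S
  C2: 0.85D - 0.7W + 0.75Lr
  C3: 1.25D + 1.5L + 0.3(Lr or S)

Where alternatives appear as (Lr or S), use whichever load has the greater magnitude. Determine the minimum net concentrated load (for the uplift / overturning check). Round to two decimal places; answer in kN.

(Lr or S) → Lr = 113.1 kN.
C1: 0.9(210.0) - 0.6(3.7) + 0.2(33.3) = 189.00 - 2.22 + 6.66 = 193.44
C2: 0.85(210.0) - 0.7(3.7) + 0.75(113.1) = 178.50 - 2.59 + 84.83 = 260.74
C3: 1.25(210.0) + 1.5(102.1) + 0.3(113.1) = 262.50 + 153.15 + 33.93 = 449.58
Combination 1 gives the minimum: 193.44 kN.

193.44 kN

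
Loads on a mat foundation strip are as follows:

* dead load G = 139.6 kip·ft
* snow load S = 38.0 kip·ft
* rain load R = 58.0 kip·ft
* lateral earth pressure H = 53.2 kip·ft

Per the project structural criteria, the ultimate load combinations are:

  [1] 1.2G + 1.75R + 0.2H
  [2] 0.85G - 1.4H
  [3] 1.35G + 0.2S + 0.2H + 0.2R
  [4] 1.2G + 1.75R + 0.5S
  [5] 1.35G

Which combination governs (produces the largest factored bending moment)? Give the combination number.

[1] 1.2(139.6) + 1.75(58.0) + 0.2(53.2) = 279.7
[2] 0.85(139.6) - 1.4(53.2) = 118.7 - 74.5 = 44.2
[3] 1.35(139.6) + 0.2(38.0) + 0.2(53.2) + 0.2(58.0) = 188.5 + 7.6 + 10.6 + 11.6 = 218.3
[4] 1.2(139.6) + 1.75(58.0) + 0.5(38.0) = 167.5 + 101.5 + 19.0 = 288.0
[5] 1.35(139.6) = 188.5
The largest value is 288.0 kip·ft from combination 4.

Combination 4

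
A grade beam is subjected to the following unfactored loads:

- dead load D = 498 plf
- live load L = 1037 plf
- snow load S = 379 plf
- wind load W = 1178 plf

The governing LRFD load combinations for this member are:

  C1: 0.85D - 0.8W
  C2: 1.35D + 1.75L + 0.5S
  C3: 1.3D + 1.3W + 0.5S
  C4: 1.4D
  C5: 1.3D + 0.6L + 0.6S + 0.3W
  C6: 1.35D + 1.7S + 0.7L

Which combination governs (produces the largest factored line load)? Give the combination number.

C1: 0.85(498) - 0.8(1178) = -519.10
C2: 1.35(498) + 1.75(1037) + 0.5(379) = 2676.55
C3: 1.3(498) + 1.3(1178) + 0.5(379) = 2368.30
C4: 1.4(498) = 697.20
C5: 1.3(498) + 0.6(1037) + 0.6(379) + 0.3(1178) = 1850.40
C6: 1.35(498) + 1.7(379) + 0.7(1037) = 2042.50
The largest value is 2676.55 plf from combination 2.

Combination 2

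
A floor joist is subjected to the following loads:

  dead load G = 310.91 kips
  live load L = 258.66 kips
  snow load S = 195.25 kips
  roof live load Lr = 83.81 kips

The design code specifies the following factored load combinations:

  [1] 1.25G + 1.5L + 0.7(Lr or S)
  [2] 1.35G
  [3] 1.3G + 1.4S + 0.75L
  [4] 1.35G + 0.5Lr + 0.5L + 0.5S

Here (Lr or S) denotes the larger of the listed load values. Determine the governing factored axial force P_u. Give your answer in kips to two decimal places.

(Lr or S) → S = 195.25 kips.
[1] 1.25(310.91) + 1.5(258.66) + 0.7(195.25) = 913.30
[2] 1.35(310.91) = 419.73
[3] 1.3(310.91) + 1.4(195.25) + 0.75(258.66) = 404.18 + 273.35 + 194.00 = 871.53
[4] 1.35(310.91) + 0.5(83.81) + 0.5(258.66) + 0.5(195.25) = 688.59
Combination 1 governs: P_u = 913.30 kips.

913.30 kips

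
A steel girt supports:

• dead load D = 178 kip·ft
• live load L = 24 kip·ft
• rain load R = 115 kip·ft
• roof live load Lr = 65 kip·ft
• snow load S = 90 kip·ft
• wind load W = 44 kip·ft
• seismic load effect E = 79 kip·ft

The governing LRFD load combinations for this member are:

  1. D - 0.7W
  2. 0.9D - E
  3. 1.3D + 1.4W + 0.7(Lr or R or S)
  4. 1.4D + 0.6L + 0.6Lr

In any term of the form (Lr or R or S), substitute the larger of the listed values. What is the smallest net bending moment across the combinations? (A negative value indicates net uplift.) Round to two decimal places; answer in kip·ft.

81.20 kip·ft

(Lr or R or S) → R = 115 kip·ft.
1. 1.0(178) - 0.7(44) = 178.00 - 30.80 = 147.20
2. 0.9(178) - 1.0(79) = 160.20 - 79.00 = 81.20
3. 1.3(178) + 1.4(44) + 0.7(115) = 231.40 + 61.60 + 80.50 = 373.50
4. 1.4(178) + 0.6(24) + 0.6(65) = 249.20 + 14.40 + 39.00 = 302.60
Combination 2 gives the minimum: 81.20 kip·ft.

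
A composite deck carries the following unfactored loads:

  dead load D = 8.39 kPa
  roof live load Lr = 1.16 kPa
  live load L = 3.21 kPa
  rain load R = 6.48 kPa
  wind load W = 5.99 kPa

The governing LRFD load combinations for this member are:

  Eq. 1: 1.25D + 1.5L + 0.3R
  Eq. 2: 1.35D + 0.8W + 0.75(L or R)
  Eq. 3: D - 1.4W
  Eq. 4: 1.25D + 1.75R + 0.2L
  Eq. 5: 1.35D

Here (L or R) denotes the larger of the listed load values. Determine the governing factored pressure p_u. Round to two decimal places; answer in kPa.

22.47 kPa

(L or R) → R = 6.48 kPa.
Eq. 1: 1.25(8.39) + 1.5(3.21) + 0.3(6.48) = 10.49 + 4.82 + 1.94 = 17.25
Eq. 2: 1.35(8.39) + 0.8(5.99) + 0.75(6.48) = 11.33 + 4.79 + 4.86 = 20.98
Eq. 3: 1.0(8.39) - 1.4(5.99) = 8.39 - 8.39 = 0.00
Eq. 4: 1.25(8.39) + 1.75(6.48) + 0.2(3.21) = 10.49 + 11.34 + 0.64 = 22.47
Eq. 5: 1.35(8.39) = 11.33
The controlling combination is 4, giving 22.47 kPa.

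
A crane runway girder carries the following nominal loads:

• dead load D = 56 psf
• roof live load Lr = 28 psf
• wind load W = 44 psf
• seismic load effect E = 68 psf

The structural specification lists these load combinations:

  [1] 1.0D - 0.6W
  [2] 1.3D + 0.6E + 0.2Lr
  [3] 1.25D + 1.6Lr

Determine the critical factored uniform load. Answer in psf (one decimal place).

[1] 1.0(56) - 0.6(44) = 56.0 - 26.4 = 29.6
[2] 1.3(56) + 0.6(68) + 0.2(28) = 72.8 + 40.8 + 5.6 = 119.2
[3] 1.25(56) + 1.6(28) = 70.0 + 44.8 = 114.8
Maximum is from combination 2.

119.2 psf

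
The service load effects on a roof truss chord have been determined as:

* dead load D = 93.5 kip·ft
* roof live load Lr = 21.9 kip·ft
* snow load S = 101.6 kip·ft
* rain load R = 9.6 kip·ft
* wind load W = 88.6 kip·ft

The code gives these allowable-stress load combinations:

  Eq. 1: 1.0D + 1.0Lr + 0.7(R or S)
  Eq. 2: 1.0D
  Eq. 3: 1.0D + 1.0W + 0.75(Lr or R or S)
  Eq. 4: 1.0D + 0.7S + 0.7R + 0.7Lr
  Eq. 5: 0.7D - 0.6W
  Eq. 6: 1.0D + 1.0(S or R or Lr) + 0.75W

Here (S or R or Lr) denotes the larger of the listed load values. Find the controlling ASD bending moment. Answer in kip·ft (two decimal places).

261.55 kip·ft

(R or S) → S = 101.6 kip·ft; (Lr or R or S) → S = 101.6 kip·ft; (S or R or Lr) → S = 101.6 kip·ft.
Eq. 1: 1.0(93.5) + 1.0(21.9) + 0.7(101.6) = 93.50 + 21.90 + 71.12 = 186.52
Eq. 2: 1.0(93.5) = 93.50
Eq. 3: 1.0(93.5) + 1.0(88.6) + 0.75(101.6) = 93.50 + 88.60 + 76.20 = 258.30
Eq. 4: 1.0(93.5) + 0.7(101.6) + 0.7(9.6) + 0.7(21.9) = 93.50 + 71.12 + 6.72 + 15.33 = 186.67
Eq. 5: 0.7(93.5) - 0.6(88.6) = 65.45 - 53.16 = 12.29
Eq. 6: 1.0(93.5) + 1.0(101.6) + 0.75(88.6) = 93.50 + 101.60 + 66.45 = 261.55
The controlling combination is 6, giving 261.55 kip·ft.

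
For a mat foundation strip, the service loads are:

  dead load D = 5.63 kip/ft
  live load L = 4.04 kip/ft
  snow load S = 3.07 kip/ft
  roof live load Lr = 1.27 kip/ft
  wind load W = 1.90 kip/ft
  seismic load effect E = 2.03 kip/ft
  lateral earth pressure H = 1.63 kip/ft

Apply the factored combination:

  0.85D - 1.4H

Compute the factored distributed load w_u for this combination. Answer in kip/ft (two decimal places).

2.50 kip/ft

0.85(5.63) - 1.4(1.63) = 2.50
w_u = 2.50 kip/ft.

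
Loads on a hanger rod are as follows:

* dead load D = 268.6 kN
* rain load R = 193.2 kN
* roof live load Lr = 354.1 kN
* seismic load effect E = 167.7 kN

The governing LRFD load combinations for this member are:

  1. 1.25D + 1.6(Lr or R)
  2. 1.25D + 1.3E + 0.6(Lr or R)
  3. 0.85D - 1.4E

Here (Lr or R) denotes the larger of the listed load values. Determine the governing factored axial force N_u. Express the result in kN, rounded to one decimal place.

902.3 kN

(Lr or R) → Lr = 354.1 kN.
1. 1.25(268.6) + 1.6(354.1) = 902.3
2. 1.25(268.6) + 1.3(167.7) + 0.6(354.1) = 766.2
3. 0.85(268.6) - 1.4(167.7) = 228.3 - 234.8 = -6.5
Maximum is from combination 1.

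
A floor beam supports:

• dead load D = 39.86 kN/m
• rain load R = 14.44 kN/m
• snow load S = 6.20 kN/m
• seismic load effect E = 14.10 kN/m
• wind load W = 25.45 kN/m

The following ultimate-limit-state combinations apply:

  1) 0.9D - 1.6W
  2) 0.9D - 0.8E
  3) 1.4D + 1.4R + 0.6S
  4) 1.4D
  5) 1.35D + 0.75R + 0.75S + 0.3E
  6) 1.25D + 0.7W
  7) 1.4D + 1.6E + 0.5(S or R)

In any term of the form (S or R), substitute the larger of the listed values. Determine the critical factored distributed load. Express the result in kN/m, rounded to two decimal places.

85.58 kN/m

(S or R) → R = 14.44 kN/m.
1) 0.9(39.86) - 1.6(25.45) = 35.87 - 40.72 = -4.85
2) 0.9(39.86) - 0.8(14.10) = 35.87 - 11.28 = 24.59
3) 1.4(39.86) + 1.4(14.44) + 0.6(6.20) = 55.80 + 20.22 + 3.72 = 79.74
4) 1.4(39.86) = 55.80
5) 1.35(39.86) + 0.75(14.44) + 0.75(6.20) + 0.3(14.10) = 53.81 + 10.83 + 4.65 + 4.23 = 73.52
6) 1.25(39.86) + 0.7(25.45) = 67.64
7) 1.4(39.86) + 1.6(14.10) + 0.5(14.44) = 55.80 + 22.56 + 7.22 = 85.58
Combination 7 governs: w_u = 85.58 kN/m.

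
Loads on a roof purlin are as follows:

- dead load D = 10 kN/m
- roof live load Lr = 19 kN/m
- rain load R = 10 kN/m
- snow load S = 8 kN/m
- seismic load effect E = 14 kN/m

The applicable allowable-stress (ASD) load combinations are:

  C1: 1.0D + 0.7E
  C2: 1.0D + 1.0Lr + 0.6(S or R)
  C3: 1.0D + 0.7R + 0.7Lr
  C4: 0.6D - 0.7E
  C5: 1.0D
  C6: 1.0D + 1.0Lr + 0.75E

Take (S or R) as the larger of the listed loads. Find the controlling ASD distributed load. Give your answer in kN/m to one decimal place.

39.5 kN/m

(S or R) → R = 10 kN/m.
C1: 1.0(10) + 0.7(14) = 10.0 + 9.8 = 19.8
C2: 1.0(10) + 1.0(19) + 0.6(10) = 10.0 + 19.0 + 6.0 = 35.0
C3: 1.0(10) + 0.7(10) + 0.7(19) = 10.0 + 7.0 + 13.3 = 30.3
C4: 0.6(10) - 0.7(14) = 6.0 - 9.8 = -3.8
C5: 1.0(10) = 10.0
C6: 1.0(10) + 1.0(19) + 0.75(14) = 10.0 + 19.0 + 10.5 = 39.5
The controlling combination is 6, giving 39.5 kN/m.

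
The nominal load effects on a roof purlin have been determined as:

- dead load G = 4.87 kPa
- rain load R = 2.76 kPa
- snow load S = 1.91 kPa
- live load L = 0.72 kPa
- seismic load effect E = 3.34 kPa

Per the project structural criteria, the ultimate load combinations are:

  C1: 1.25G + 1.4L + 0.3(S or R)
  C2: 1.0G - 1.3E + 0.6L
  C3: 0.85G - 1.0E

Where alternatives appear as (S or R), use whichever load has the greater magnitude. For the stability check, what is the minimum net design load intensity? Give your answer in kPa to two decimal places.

0.80 kPa

(S or R) → R = 2.76 kPa.
C1: 1.25(4.87) + 1.4(0.72) + 0.3(2.76) = 7.92
C2: 1.0(4.87) - 1.3(3.34) + 0.6(0.72) = 0.96
C3: 0.85(4.87) - 1.0(3.34) = 0.80
Combination 3 gives the minimum: 0.80 kPa.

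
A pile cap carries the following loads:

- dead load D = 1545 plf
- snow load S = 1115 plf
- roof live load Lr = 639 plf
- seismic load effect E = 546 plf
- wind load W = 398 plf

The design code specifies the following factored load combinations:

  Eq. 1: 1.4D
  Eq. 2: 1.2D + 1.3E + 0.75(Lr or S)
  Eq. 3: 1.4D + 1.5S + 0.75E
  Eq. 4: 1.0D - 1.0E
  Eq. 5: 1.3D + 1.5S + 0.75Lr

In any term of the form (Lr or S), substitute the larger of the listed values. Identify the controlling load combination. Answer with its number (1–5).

Combination 3

(Lr or S) → S = 1115 plf.
Eq. 1: 1.4(1545) = 2163.00
Eq. 2: 1.2(1545) + 1.3(546) + 0.75(1115) = 3400.05
Eq. 3: 1.4(1545) + 1.5(1115) + 0.75(546) = 4245.00
Eq. 4: 1.0(1545) - 1.0(546) = 999.00
Eq. 5: 1.3(1545) + 1.5(1115) + 0.75(639) = 4160.25
The largest value is 4245.00 plf from combination 3.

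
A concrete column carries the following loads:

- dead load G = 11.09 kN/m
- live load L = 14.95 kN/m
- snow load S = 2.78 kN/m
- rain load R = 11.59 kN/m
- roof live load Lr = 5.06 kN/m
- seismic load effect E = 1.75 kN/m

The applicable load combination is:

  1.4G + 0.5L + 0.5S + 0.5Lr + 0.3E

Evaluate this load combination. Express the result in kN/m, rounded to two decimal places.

27.45 kN/m

1.4(11.09) + 0.5(14.95) + 0.5(2.78) + 0.5(5.06) + 0.3(1.75) = 27.45
w_u = 27.45 kN/m.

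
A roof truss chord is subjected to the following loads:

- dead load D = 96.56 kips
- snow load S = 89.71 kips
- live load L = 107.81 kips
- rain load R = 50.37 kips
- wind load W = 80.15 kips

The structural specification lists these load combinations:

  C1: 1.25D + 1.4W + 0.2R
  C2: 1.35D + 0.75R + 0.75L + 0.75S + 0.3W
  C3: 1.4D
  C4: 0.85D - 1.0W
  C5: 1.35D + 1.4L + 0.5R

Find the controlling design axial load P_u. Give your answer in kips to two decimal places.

340.32 kips

C1: 1.25(96.56) + 1.4(80.15) + 0.2(50.37) = 242.98
C2: 1.35(96.56) + 0.75(50.37) + 0.75(107.81) + 0.75(89.71) + 0.3(80.15) = 340.32
C3: 1.4(96.56) = 135.18
C4: 0.85(96.56) - 1.0(80.15) = 1.93
C5: 1.35(96.56) + 1.4(107.81) + 0.5(50.37) = 306.48
Combination 2 governs: P_u = 340.32 kips.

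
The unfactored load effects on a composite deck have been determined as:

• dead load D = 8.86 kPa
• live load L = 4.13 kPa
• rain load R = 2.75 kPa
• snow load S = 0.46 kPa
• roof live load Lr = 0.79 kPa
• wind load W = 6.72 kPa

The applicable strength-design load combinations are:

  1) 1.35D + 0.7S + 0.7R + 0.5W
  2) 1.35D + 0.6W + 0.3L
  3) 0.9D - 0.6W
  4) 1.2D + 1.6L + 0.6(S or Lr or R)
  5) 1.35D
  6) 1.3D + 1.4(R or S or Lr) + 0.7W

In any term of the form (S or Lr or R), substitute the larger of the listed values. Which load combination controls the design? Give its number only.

(S or Lr or R) → R = 2.75 kPa; (R or S or Lr) → R = 2.75 kPa.
1) 1.35(8.86) + 0.7(0.46) + 0.7(2.75) + 0.5(6.72) = 11.96 + 0.32 + 1.93 + 3.36 = 17.57
2) 1.35(8.86) + 0.6(6.72) + 0.3(4.13) = 11.96 + 4.03 + 1.24 = 17.23
3) 0.9(8.86) - 0.6(6.72) = 7.97 - 4.03 = 3.94
4) 1.2(8.86) + 1.6(4.13) + 0.6(2.75) = 10.63 + 6.61 + 1.65 = 18.89
5) 1.35(8.86) = 11.96
6) 1.3(8.86) + 1.4(2.75) + 0.7(6.72) = 11.52 + 3.85 + 4.70 = 20.07
The largest value is 20.07 kPa from combination 6.

Combination 6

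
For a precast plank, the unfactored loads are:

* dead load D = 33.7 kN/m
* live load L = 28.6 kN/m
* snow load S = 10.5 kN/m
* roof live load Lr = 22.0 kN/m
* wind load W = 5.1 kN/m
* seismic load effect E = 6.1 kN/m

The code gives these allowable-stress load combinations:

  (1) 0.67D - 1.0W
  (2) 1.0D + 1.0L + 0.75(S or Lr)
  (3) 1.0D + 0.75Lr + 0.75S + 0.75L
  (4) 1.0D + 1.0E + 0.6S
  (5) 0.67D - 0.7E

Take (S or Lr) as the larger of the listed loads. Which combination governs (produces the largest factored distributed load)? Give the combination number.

(S or Lr) → Lr = 22.0 kN/m.
(1) 0.67(33.7) - 1.0(5.1) = 17.5
(2) 1.0(33.7) + 1.0(28.6) + 0.75(22.0) = 78.8
(3) 1.0(33.7) + 0.75(22.0) + 0.75(10.5) + 0.75(28.6) = 79.5
(4) 1.0(33.7) + 1.0(6.1) + 0.6(10.5) = 46.1
(5) 0.67(33.7) - 0.7(6.1) = 18.3
The largest value is 79.5 kN/m from combination 3.

Combination 3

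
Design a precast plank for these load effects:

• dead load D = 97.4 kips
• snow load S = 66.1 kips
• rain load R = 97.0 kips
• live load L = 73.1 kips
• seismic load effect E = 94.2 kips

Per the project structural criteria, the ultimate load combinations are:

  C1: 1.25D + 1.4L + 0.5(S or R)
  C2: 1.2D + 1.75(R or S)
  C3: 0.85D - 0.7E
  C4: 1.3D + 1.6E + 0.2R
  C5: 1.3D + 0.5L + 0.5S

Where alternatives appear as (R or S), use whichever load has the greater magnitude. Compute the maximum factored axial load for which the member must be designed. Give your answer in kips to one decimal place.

(S or R) → R = 97.0 kips; (R or S) → R = 97.0 kips.
C1: 1.25(97.4) + 1.4(73.1) + 0.5(97.0) = 272.6
C2: 1.2(97.4) + 1.75(97.0) = 286.6
C3: 0.85(97.4) - 0.7(94.2) = 16.9
C4: 1.3(97.4) + 1.6(94.2) + 0.2(97.0) = 296.7
C5: 1.3(97.4) + 0.5(73.1) + 0.5(66.1) = 196.2
Combination 4 governs: P_u = 296.7 kips.

296.7 kips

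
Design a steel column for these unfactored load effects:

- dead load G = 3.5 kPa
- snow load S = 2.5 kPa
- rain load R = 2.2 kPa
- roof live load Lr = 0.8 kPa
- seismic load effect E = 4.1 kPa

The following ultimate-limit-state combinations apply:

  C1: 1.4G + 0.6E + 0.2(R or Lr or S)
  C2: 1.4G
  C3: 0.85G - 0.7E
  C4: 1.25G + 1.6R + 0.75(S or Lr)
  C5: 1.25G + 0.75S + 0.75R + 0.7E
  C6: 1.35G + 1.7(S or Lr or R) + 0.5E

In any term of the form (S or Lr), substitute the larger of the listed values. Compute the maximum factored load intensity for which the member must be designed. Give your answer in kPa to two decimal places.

11.03 kPa

(R or Lr or S) → S = 2.5 kPa; (S or Lr) → S = 2.5 kPa; (S or Lr or R) → S = 2.5 kPa.
C1: 1.4(3.5) + 0.6(4.1) + 0.2(2.5) = 7.86
C2: 1.4(3.5) = 4.90
C3: 0.85(3.5) - 0.7(4.1) = 0.11
C4: 1.25(3.5) + 1.6(2.2) + 0.75(2.5) = 9.77
C5: 1.25(3.5) + 0.75(2.5) + 0.75(2.2) + 0.7(4.1) = 10.77
C6: 1.35(3.5) + 1.7(2.5) + 0.5(4.1) = 11.03
Combination 6 governs: q_u = 11.03 kPa.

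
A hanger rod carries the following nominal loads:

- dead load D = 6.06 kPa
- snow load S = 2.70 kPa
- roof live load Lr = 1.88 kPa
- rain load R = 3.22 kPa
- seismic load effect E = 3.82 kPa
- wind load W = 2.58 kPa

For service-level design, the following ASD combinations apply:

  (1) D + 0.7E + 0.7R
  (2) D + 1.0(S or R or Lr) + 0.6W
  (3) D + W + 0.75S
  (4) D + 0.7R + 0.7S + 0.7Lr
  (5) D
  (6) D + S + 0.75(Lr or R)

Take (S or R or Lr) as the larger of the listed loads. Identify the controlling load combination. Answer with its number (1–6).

(S or R or Lr) → R = 3.22 kPa; (Lr or R) → R = 3.22 kPa.
(1) 1.0(6.06) + 0.7(3.82) + 0.7(3.22) = 10.99
(2) 1.0(6.06) + 1.0(3.22) + 0.6(2.58) = 10.83
(3) 1.0(6.06) + 1.0(2.58) + 0.75(2.70) = 10.67
(4) 1.0(6.06) + 0.7(3.22) + 0.7(2.70) + 0.7(1.88) = 11.52
(5) 1.0(6.06) = 6.06
(6) 1.0(6.06) + 1.0(2.70) + 0.75(3.22) = 11.18
The largest value is 11.52 kPa from combination 4.

Combination 4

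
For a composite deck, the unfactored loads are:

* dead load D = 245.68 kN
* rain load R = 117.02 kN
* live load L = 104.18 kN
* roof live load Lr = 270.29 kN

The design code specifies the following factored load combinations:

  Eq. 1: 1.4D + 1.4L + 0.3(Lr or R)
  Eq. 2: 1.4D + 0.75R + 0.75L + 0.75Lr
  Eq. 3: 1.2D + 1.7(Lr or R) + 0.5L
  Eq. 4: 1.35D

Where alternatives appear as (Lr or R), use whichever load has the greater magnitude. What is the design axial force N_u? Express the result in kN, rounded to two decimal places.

(Lr or R) → Lr = 270.29 kN.
Eq. 1: 1.4(245.68) + 1.4(104.18) + 0.3(270.29) = 570.89
Eq. 2: 1.4(245.68) + 0.75(117.02) + 0.75(104.18) + 0.75(270.29) = 712.57
Eq. 3: 1.2(245.68) + 1.7(270.29) + 0.5(104.18) = 806.40
Eq. 4: 1.35(245.68) = 331.67
Combination 3 governs: N_u = 806.40 kN.

806.40 kN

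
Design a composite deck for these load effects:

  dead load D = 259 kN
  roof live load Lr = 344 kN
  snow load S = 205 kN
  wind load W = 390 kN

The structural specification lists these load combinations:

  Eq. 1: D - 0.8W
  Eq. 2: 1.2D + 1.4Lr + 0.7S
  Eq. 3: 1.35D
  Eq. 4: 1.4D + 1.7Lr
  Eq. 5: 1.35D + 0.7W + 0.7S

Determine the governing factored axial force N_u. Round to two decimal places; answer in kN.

947.40 kN

Eq. 1: 1.0(259) - 0.8(390) = -53.00
Eq. 2: 1.2(259) + 1.4(344) + 0.7(205) = 935.90
Eq. 3: 1.35(259) = 349.65
Eq. 4: 1.4(259) + 1.7(344) = 947.40
Eq. 5: 1.35(259) + 0.7(390) + 0.7(205) = 766.15
Maximum is from combination 4.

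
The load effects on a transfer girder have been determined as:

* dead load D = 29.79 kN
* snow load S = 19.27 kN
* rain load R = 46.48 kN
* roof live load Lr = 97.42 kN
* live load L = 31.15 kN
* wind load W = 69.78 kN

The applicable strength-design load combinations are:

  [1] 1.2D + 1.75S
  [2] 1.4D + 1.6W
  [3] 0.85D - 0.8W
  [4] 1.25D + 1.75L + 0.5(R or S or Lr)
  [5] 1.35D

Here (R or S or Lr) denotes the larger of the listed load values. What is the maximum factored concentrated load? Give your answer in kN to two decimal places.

(R or S or Lr) → Lr = 97.42 kN.
[1] 1.2(29.79) + 1.75(19.27) = 35.75 + 33.72 = 69.47
[2] 1.4(29.79) + 1.6(69.78) = 153.35
[3] 0.85(29.79) - 0.8(69.78) = 25.32 - 55.82 = -30.50
[4] 1.25(29.79) + 1.75(31.15) + 0.5(97.42) = 37.24 + 54.51 + 48.71 = 140.46
[5] 1.35(29.79) = 40.22
The controlling combination is 2, giving 153.35 kN.

153.35 kN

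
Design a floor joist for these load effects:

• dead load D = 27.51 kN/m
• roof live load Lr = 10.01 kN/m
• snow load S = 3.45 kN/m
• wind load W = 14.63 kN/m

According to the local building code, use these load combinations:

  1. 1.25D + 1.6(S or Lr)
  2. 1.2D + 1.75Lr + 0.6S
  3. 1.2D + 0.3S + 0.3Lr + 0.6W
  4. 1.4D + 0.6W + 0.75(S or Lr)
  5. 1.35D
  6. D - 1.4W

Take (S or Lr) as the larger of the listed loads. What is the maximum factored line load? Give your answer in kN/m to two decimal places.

54.80 kN/m

(S or Lr) → Lr = 10.01 kN/m.
1. 1.25(27.51) + 1.6(10.01) = 50.40
2. 1.2(27.51) + 1.75(10.01) + 0.6(3.45) = 33.01 + 17.52 + 2.07 = 52.60
3. 1.2(27.51) + 0.3(3.45) + 0.3(10.01) + 0.6(14.63) = 33.01 + 1.04 + 3.00 + 8.78 = 45.83
4. 1.4(27.51) + 0.6(14.63) + 0.75(10.01) = 38.51 + 8.78 + 7.51 = 54.80
5. 1.35(27.51) = 37.14
6. 1.0(27.51) - 1.4(14.63) = 27.51 - 20.48 = 7.03
Maximum is from combination 4.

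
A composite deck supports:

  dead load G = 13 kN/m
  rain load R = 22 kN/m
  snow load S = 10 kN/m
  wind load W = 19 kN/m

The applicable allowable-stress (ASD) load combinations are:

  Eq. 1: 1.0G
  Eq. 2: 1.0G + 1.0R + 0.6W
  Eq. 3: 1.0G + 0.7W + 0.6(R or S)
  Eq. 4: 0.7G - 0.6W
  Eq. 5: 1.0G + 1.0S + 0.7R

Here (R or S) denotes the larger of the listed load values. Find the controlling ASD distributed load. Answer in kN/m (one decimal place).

(R or S) → R = 22 kN/m.
Eq. 1: 1.0(13) = 13.0
Eq. 2: 1.0(13) + 1.0(22) + 0.6(19) = 13.0 + 22.0 + 11.4 = 46.4
Eq. 3: 1.0(13) + 0.7(19) + 0.6(22) = 13.0 + 13.3 + 13.2 = 39.5
Eq. 4: 0.7(13) - 0.6(19) = 9.1 - 11.4 = -2.3
Eq. 5: 1.0(13) + 1.0(10) + 0.7(22) = 13.0 + 10.0 + 15.4 = 38.4
The controlling combination is 2, giving 46.4 kN/m.

46.4 kN/m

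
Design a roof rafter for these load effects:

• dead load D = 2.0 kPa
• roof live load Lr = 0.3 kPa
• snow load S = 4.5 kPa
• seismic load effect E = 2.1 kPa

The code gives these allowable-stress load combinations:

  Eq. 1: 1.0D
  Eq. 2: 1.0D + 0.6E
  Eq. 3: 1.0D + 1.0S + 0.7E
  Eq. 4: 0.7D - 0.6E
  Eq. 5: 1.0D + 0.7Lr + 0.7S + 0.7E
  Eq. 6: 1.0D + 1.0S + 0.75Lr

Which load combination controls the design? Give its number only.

Eq. 1: 1.0(2.0) = 2.0
Eq. 2: 1.0(2.0) + 0.6(2.1) = 3.3
Eq. 3: 1.0(2.0) + 1.0(4.5) + 0.7(2.1) = 8.0
Eq. 4: 0.7(2.0) - 0.6(2.1) = 0.1
Eq. 5: 1.0(2.0) + 0.7(0.3) + 0.7(4.5) + 0.7(2.1) = 6.8
Eq. 6: 1.0(2.0) + 1.0(4.5) + 0.75(0.3) = 6.7
The largest value is 8.0 kPa from combination 3.

Combination 3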